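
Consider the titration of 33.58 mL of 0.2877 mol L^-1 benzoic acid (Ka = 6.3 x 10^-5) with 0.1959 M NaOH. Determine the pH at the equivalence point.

n(C6H5COOH) = 0.2877 x 0.03358 = 0.009661 mol; V(NaOH) at equivalence = 0.009661/0.1959 = 0.04932 L.
At equivalence all the acid is converted to C6H5COO-; total volume = 0.03358 + 0.04932 = 0.08290 L, so [C6H5COO-] = 0.009661/0.08290 = 0.1165 M.
Kb = Kw/Ka = 1.0e-14 / 6.3 x 10^-5 = 1.59e-10.
[OH^-] = sqrt(Kb x [C6H5COO-]) = sqrt(1.59e-10 x 0.1165) = 4.30e-6 M.
pOH = 5.37, so pH = 14.00 - 5.37 = 8.63.

8.63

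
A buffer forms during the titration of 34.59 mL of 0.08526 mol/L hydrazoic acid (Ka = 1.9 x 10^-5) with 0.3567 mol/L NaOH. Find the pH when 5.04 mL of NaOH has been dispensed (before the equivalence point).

4.91

Initial n(HN3) = 0.08526 x 0.03459 = 0.002949 mol.
n(NaOH) added = 0.3567 x 0.005040 = 0.001798 mol, converting that many moles of HN3 to N3-.
Remaining n(HN3) = 0.001151 mol; n(N3-) = 0.001798 mol.
By Henderson-Hasselbalch, pH = pKa + log([A^-]/[HA]) = 4.72 + log(0.001798/0.001151) = 4.72 + (+0.19) = 4.91.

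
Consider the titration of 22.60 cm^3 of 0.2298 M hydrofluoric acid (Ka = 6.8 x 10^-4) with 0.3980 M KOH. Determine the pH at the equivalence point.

n(HF) = 0.2298 x 0.02260 = 0.005193 mol; V(KOH) at equivalence = 0.005193/0.3980 = 0.01305 L.
At equivalence all the acid is converted to F-; total volume = 0.02260 + 0.01305 = 0.03565 L, so [F-] = 0.005193/0.03565 = 0.1457 M.
Kb = Kw/Ka = 1.0e-14 / 6.8 x 10^-4 = 1.47e-11.
[OH^-] = sqrt(Kb x [F-]) = sqrt(1.47e-11 x 0.1457) = 1.46e-6 M.
pOH = 5.83, so pH = 14.00 - 5.83 = 8.17.

8.17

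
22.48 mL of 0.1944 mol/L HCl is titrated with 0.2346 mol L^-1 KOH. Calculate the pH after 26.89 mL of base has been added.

n(acid) = 0.1944 x 0.02248 = 0.004370 mol; n(KOH) added = 0.2346 x 0.02689 = 0.006308 mol.
Base is in excess by 0.006308 - 0.004370 = 0.001938 mol in a total volume of 0.04937 L.
[OH^-] = 0.001938/0.04937 = 0.03926 M, so pOH = 1.41 and pH = 14.00 - 1.41 = 12.59.

12.59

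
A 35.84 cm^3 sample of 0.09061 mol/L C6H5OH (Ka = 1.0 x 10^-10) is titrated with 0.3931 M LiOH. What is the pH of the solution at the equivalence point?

11.43

n(C6H5OH) = 0.09061 x 0.03584 = 0.003247 mol; V(LiOH) at equivalence = 0.003247/0.3931 = 0.008261 L.
At equivalence all the acid is converted to C6H5O-; total volume = 0.03584 + 0.008261 = 0.04410 L, so [C6H5O-] = 0.003247/0.04410 = 0.07364 M.
Kb = Kw/Ka = 1.0e-14 / 1.0 x 10^-10 = 0.000100.
[OH^-] = sqrt(Kb x [C6H5O-]) = sqrt(0.000100 x 0.07364) = 0.00271 M.
pOH = 2.57, so pH = 14.00 - 2.57 = 11.43.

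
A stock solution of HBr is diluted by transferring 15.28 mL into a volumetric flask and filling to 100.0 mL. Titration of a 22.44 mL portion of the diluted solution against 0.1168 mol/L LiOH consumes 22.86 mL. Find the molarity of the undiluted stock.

0.779 M

n(LiOH) = 0.1168 x 0.02286 = 0.002670 mol.
n(HBr) in the aliquot = 0.002670 mol.
[diluted HBr] = 0.002670 / 0.02244 = 0.1190 M.
Dilution factor = 100.0/15.28 = 6.545, so [stock] = 0.1190 x 6.545 = 0.779 M.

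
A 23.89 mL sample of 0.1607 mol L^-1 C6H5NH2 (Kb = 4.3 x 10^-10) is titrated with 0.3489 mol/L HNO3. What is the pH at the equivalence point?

2.80

n(C6H5NH2) = 0.1607 x 0.02389 = 0.003839 mol; V(HNO3) at equivalence = 0.003839/0.3489 = 0.01100 L.
At equivalence the base is fully converted to C6H5NH3+; total volume = 0.03489 L, so [C6H5NH3+] = 0.003839/0.03489 = 0.1100 M.
Ka(C6H5NH3+) = Kw/Kb = 1.0e-14 / 4.3 x 10^-10 = 2.33e-5.
[H^+] = sqrt(Ka x [C6H5NH3+]) = sqrt(2.33e-5 x 0.1100) = 0.00160 M.
pH = -log(0.00160) = 2.80.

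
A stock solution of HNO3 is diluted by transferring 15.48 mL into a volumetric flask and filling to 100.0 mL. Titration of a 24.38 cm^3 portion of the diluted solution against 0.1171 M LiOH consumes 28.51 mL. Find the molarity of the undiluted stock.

n(LiOH) = 0.1171 x 0.02851 = 0.003339 mol.
n(HNO3) in the aliquot = 0.003339 mol.
[diluted HNO3] = 0.003339 / 0.02438 = 0.1369 M.
Dilution factor = 100.0/15.48 = 6.460, so [stock] = 0.1369 x 6.460 = 0.885 M.

0.885 M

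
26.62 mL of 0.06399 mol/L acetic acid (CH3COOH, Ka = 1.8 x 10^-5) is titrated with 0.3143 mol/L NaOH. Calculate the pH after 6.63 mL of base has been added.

12.06

n(acid) = 0.06399 x 0.02662 = 0.001703 mol; n(NaOH) added = 0.3143 x 0.006630 = 0.002084 mol.
Base is in excess by 0.002084 - 0.001703 = 0.0003804 mol in a total volume of 0.03325 L.
[OH^-] = 0.0003804/0.03325 = 0.01144 M, so pOH = 1.94 and pH = 14.00 - 1.94 = 12.06.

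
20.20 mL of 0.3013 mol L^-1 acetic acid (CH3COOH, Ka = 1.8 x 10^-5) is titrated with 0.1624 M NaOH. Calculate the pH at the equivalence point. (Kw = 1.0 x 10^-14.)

n(CH3COOH) = 0.3013 x 0.02020 = 0.006086 mol; V(NaOH) at equivalence = 0.006086/0.1624 = 0.03748 L.
At equivalence all the acid is converted to CH3COO-; total volume = 0.02020 + 0.03748 = 0.05768 L, so [CH3COO-] = 0.006086/0.05768 = 0.1055 M.
Kb = Kw/Ka = 1.0e-14 / 1.8 x 10^-5 = 5.56e-10.
[OH^-] = sqrt(Kb x [CH3COO-]) = sqrt(5.56e-10 x 0.1055) = 7.66e-6 M.
pOH = 5.12, so pH = 14.00 - 5.12 = 8.88.

8.88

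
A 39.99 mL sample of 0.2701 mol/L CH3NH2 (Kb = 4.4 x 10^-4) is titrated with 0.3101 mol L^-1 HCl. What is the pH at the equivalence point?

5.74

n(CH3NH2) = 0.2701 x 0.03999 = 0.01080 mol; V(HCl) at equivalence = 0.01080/0.3101 = 0.03483 L.
At equivalence the base is fully converted to CH3NH3+; total volume = 0.07482 L, so [CH3NH3+] = 0.01080/0.07482 = 0.1444 M.
Ka(CH3NH3+) = Kw/Kb = 1.0e-14 / 4.4 x 10^-4 = 2.27e-11.
[H^+] = sqrt(Ka x [CH3NH3+]) = sqrt(2.27e-11 x 0.1444) = 1.81e-6 M.
pH = -log(1.81e-6) = 5.74.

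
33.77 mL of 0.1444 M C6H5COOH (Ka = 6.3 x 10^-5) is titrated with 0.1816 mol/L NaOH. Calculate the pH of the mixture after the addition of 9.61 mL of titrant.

Initial n(C6H5COOH) = 0.1444 x 0.03377 = 0.004876 mol.
n(NaOH) added = 0.1816 x 0.009610 = 0.001745 mol, converting that many moles of C6H5COOH to C6H5COO-.
Remaining n(C6H5COOH) = 0.003131 mol; n(C6H5COO-) = 0.001745 mol.
By Henderson-Hasselbalch, pH = pKa + log([A^-]/[HA]) = 4.20 + log(0.001745/0.003131) = 4.20 + (-0.25) = 3.95.

3.95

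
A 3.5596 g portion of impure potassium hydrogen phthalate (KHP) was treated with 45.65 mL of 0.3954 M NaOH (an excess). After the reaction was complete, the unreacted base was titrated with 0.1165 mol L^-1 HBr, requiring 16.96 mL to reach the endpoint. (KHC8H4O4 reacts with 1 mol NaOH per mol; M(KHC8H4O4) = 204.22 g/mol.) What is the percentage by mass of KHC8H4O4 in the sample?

Total n(NaOH) added = 0.3954 x 0.04565 = 0.01805 mol.
n(HBr) used = 0.1165 x 0.01696 = 0.001976 mol, which equals the excess n(NaOH).
So n(NaOH) consumed by the sample = 0.01805 - 0.001976 = 0.01607 mol.
n(KHC8H4O4) = 0.01607 / 1 = 0.01607 mol.
mass KHC8H4O4 = 0.01607 x 204.22 = 3.283 g, so %KHC8H4O4 = 3.283/3.5596 x 100 = 92.2%.

92.2%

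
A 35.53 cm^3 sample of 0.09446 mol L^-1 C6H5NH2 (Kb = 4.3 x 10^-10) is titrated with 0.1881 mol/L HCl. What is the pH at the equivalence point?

n(C6H5NH2) = 0.09446 x 0.03553 = 0.003356 mol; V(HCl) at equivalence = 0.003356/0.1881 = 0.01784 L.
At equivalence the base is fully converted to C6H5NH3+; total volume = 0.05337 L, so [C6H5NH3+] = 0.003356/0.05337 = 0.06288 M.
Ka(C6H5NH3+) = Kw/Kb = 1.0e-14 / 4.3 x 10^-10 = 2.33e-5.
[H^+] = sqrt(Ka x [C6H5NH3+]) = sqrt(2.33e-5 x 0.06288) = 0.00121 M.
pH = -log(0.00121) = 2.92.

2.92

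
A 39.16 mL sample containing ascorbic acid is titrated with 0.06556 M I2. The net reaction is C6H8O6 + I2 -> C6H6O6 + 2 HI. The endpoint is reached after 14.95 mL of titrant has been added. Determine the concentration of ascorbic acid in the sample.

0.0250 M

n(I2) = 0.06556 x 0.01495 = 0.0009801 mol.
From the balanced equation, 1 mol I2 reacts with 1 mol ascorbic acid, so n(ascorbic acid) = 0.0009801 x 1/1 = 0.0009801 mol.
[ascorbic acid] = 0.0009801 / 0.03916 L = 0.0250 M.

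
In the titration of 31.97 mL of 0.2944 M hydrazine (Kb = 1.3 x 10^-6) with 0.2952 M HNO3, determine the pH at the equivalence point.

4.47

n(N2H4) = 0.2944 x 0.03197 = 0.009412 mol; V(HNO3) at equivalence = 0.009412/0.2952 = 0.03188 L.
At equivalence the base is fully converted to N2H5+; total volume = 0.06385 L, so [N2H5+] = 0.009412/0.06385 = 0.1474 M.
Ka(N2H5+) = Kw/Kb = 1.0e-14 / 1.3 x 10^-6 = 7.69e-9.
[H^+] = sqrt(Ka x [N2H5+]) = sqrt(7.69e-9 x 0.1474) = 3.37e-5 M.
pH = -log(3.37e-5) = 4.47.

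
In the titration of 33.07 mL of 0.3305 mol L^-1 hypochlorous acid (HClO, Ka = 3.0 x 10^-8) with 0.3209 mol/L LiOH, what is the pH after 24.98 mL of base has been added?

Initial n(HClO) = 0.3305 x 0.03307 = 0.01093 mol.
n(LiOH) added = 0.3209 x 0.02498 = 0.008016 mol, converting that many moles of HClO to ClO-.
Remaining n(HClO) = 0.002914 mol; n(ClO-) = 0.008016 mol.
By Henderson-Hasselbalch, pH = pKa + log([A^-]/[HA]) = 7.52 + log(0.008016/0.002914) = 7.52 + (+0.44) = 7.96.

7.96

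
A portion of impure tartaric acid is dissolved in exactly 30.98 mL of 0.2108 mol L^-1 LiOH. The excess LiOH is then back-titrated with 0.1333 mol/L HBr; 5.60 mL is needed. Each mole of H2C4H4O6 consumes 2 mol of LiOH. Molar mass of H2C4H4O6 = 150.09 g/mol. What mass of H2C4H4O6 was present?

0.434 g

Total n(LiOH) added = 0.2108 x 0.03098 = 0.006531 mol.
n(HBr) used = 0.1333 x 0.005600 = 0.0007465 mol, which equals the excess n(LiOH).
So n(LiOH) consumed by the sample = 0.006531 - 0.0007465 = 0.005784 mol.
n(H2C4H4O6) = 0.005784 / 2 = 0.002892 mol.
mass = 0.002892 mol x 150.09 g/mol = 0.434 g.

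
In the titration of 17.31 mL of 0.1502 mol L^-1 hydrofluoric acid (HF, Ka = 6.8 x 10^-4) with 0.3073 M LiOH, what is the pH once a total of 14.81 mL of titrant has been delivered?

12.78

n(acid) = 0.1502 x 0.01731 = 0.002600 mol; n(LiOH) added = 0.3073 x 0.01481 = 0.004551 mol.
Base is in excess by 0.004551 - 0.002600 = 0.001951 mol in a total volume of 0.03212 L.
[OH^-] = 0.001951/0.03212 = 0.06075 M, so pOH = 1.22 and pH = 14.00 - 1.22 = 12.78.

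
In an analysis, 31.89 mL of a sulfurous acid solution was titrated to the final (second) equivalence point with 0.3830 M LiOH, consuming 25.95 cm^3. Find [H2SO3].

n(LiOH) = 0.3830 x 0.02595 = 0.009939 mol.
At the final (second) equivalence point, 2 mol OH^- react per mol H2SO3, so n(H2SO3) = 0.009939 / 2 = 0.004969 mol.
[H2SO3] = 0.004969 / 0.03189 L = 0.156 M.

0.156 M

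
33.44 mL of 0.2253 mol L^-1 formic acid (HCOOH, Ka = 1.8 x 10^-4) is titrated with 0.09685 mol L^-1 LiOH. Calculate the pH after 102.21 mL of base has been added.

n(acid) = 0.2253 x 0.03344 = 0.007534 mol; n(LiOH) added = 0.09685 x 0.1022 = 0.009899 mol.
Base is in excess by 0.009899 - 0.007534 = 0.002365 mol in a total volume of 0.1356 L.
[OH^-] = 0.002365/0.1356 = 0.01743 M, so pOH = 1.76 and pH = 14.00 - 1.76 = 12.24.

12.24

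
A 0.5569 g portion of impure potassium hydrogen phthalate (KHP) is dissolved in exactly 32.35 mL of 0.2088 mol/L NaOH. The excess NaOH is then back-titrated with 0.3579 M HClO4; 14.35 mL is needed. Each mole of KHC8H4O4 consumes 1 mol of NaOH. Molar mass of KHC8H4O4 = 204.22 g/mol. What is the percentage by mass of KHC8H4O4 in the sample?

59.4%

Total n(NaOH) added = 0.2088 x 0.03235 = 0.006755 mol.
n(HClO4) used = 0.3579 x 0.01435 = 0.005136 mol, which equals the excess n(NaOH).
So n(NaOH) consumed by the sample = 0.006755 - 0.005136 = 0.001619 mol.
n(KHC8H4O4) = 0.001619 / 1 = 0.001619 mol.
mass KHC8H4O4 = 0.001619 x 204.22 = 0.3306 g, so %KHC8H4O4 = 0.3306/0.5569 x 100 = 59.4%.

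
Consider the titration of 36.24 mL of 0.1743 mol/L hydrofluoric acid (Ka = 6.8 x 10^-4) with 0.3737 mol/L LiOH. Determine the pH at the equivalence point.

n(HF) = 0.1743 x 0.03624 = 0.006317 mol; V(LiOH) at equivalence = 0.006317/0.3737 = 0.01690 L.
At equivalence all the acid is converted to F-; total volume = 0.03624 + 0.01690 = 0.05314 L, so [F-] = 0.006317/0.05314 = 0.1189 M.
Kb = Kw/Ka = 1.0e-14 / 6.8 x 10^-4 = 1.47e-11.
[OH^-] = sqrt(Kb x [F-]) = sqrt(1.47e-11 x 0.1189) = 1.32e-6 M.
pOH = 5.88, so pH = 14.00 - 5.88 = 8.12.

8.12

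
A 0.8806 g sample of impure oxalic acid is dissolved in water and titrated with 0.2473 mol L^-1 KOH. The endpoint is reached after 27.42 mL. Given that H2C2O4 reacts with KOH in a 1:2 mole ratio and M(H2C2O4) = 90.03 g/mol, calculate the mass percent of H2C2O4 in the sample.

34.7%

n(KOH) = 0.2473 x 0.02742 = 0.006781 mol.
n(H2C2O4) = 0.006781 / 2 = 0.003390 mol.
mass of H2C2O4 = 0.003390 x 90.03 = 0.3052 g.
% purity = 0.3052 / 0.8806 x 100 = 34.7%.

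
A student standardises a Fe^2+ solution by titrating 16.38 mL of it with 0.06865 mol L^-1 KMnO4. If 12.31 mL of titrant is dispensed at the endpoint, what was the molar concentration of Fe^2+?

n(KMnO4) = 0.06865 x 0.01231 = 0.0008451 mol.
From the balanced equation, 1 mol KMnO4 reacts with 5 mol Fe^2+, so n(Fe^2+) = 0.0008451 x 5/1 = 0.004225 mol.
[Fe^2+] = 0.004225 / 0.01638 L = 0.258 M.

0.258 M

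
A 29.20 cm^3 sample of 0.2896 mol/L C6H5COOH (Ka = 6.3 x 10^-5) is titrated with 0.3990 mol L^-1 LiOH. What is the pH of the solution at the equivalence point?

8.71

n(C6H5COOH) = 0.2896 x 0.02920 = 0.008456 mol; V(LiOH) at equivalence = 0.008456/0.3990 = 0.02119 L.
At equivalence all the acid is converted to C6H5COO-; total volume = 0.02920 + 0.02119 = 0.05039 L, so [C6H5COO-] = 0.008456/0.05039 = 0.1678 M.
Kb = Kw/Ka = 1.0e-14 / 6.3 x 10^-5 = 1.59e-10.
[OH^-] = sqrt(Kb x [C6H5COO-]) = sqrt(1.59e-10 x 0.1678) = 5.16e-6 M.
pOH = 5.29, so pH = 14.00 - 5.29 = 8.71.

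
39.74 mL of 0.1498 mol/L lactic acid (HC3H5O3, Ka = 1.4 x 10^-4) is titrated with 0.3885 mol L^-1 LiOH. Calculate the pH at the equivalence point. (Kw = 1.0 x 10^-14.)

8.44

n(HC3H5O3) = 0.1498 x 0.03974 = 0.005953 mol; V(LiOH) at equivalence = 0.005953/0.3885 = 0.01532 L.
At equivalence all the acid is converted to C3H5O3-; total volume = 0.03974 + 0.01532 = 0.05506 L, so [C3H5O3-] = 0.005953/0.05506 = 0.1081 M.
Kb = Kw/Ka = 1.0e-14 / 1.4 x 10^-4 = 7.14e-11.
[OH^-] = sqrt(Kb x [C3H5O3-]) = sqrt(7.14e-11 x 0.1081) = 2.78e-6 M.
pOH = 5.56, so pH = 14.00 - 5.56 = 8.44.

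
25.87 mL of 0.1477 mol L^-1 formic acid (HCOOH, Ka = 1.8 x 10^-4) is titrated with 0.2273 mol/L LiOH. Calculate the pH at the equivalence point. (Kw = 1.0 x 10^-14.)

n(HCOOH) = 0.1477 x 0.02587 = 0.003821 mol; V(LiOH) at equivalence = 0.003821/0.2273 = 0.01681 L.
At equivalence all the acid is converted to HCOO-; total volume = 0.02587 + 0.01681 = 0.04268 L, so [HCOO-] = 0.003821/0.04268 = 0.08953 M.
Kb = Kw/Ka = 1.0e-14 / 1.8 x 10^-4 = 5.56e-11.
[OH^-] = sqrt(Kb x [HCOO-]) = sqrt(5.56e-11 x 0.08953) = 2.23e-6 M.
pOH = 5.65, so pH = 14.00 - 5.65 = 8.35.

8.35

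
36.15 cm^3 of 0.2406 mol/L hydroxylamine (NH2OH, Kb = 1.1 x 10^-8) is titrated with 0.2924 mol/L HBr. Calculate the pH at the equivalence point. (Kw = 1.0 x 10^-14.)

3.46

n(NH2OH) = 0.2406 x 0.03615 = 0.008698 mol; V(HBr) at equivalence = 0.008698/0.2924 = 0.02975 L.
At equivalence the base is fully converted to NH3OH+; total volume = 0.06590 L, so [NH3OH+] = 0.008698/0.06590 = 0.1320 M.
Ka(NH3OH+) = Kw/Kb = 1.0e-14 / 1.1 x 10^-8 = 9.09e-7.
[H^+] = sqrt(Ka x [NH3OH+]) = sqrt(9.09e-7 x 0.1320) = 0.000346 M.
pH = -log(0.000346) = 3.46.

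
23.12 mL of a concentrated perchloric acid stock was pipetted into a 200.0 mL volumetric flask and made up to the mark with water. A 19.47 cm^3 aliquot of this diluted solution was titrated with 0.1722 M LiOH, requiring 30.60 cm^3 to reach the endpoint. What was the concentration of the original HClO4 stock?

2.34 M

n(LiOH) = 0.1722 x 0.03060 = 0.005269 mol.
n(HClO4) in the aliquot = 0.005269 mol.
[diluted HClO4] = 0.005269 / 0.01947 = 0.2706 M.
Dilution factor = 200.0/23.12 = 8.651, so [stock] = 0.2706 x 8.651 = 2.34 M.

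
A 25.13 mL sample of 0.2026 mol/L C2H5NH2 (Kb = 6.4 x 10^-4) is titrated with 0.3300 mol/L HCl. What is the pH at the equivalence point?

n(C2H5NH2) = 0.2026 x 0.02513 = 0.005091 mol; V(HCl) at equivalence = 0.005091/0.3300 = 0.01543 L.
At equivalence the base is fully converted to C2H5NH3+; total volume = 0.04056 L, so [C2H5NH3+] = 0.005091/0.04056 = 0.1255 M.
Ka(C2H5NH3+) = Kw/Kb = 1.0e-14 / 6.4 x 10^-4 = 1.56e-11.
[H^+] = sqrt(Ka x [C2H5NH3+]) = sqrt(1.56e-11 x 0.1255) = 1.40e-6 M.
pH = -log(1.40e-6) = 5.85.

5.85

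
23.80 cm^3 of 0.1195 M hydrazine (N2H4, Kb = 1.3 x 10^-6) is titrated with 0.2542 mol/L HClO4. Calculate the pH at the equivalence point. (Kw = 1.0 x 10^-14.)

n(N2H4) = 0.1195 x 0.02380 = 0.002844 mol; V(HClO4) at equivalence = 0.002844/0.2542 = 0.01119 L.
At equivalence the base is fully converted to N2H5+; total volume = 0.03499 L, so [N2H5+] = 0.002844/0.03499 = 0.08129 M.
Ka(N2H5+) = Kw/Kb = 1.0e-14 / 1.3 x 10^-6 = 7.69e-9.
[H^+] = sqrt(Ka x [N2H5+]) = sqrt(7.69e-9 x 0.08129) = 2.50e-5 M.
pH = -log(2.50e-5) = 4.60.

4.60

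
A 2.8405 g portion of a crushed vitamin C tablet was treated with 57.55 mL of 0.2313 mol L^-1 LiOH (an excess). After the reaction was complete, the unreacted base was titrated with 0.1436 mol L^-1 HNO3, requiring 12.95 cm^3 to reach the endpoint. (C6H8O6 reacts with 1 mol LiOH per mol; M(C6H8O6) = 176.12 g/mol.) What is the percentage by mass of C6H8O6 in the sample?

71.0%

Total n(LiOH) added = 0.2313 x 0.05755 = 0.01331 mol.
n(HNO3) used = 0.1436 x 0.01295 = 0.001860 mol, which equals the excess n(LiOH).
So n(LiOH) consumed by the sample = 0.01331 - 0.001860 = 0.01145 mol.
n(C6H8O6) = 0.01145 / 1 = 0.01145 mol.
mass C6H8O6 = 0.01145 x 176.12 = 2.017 g, so %C6H8O6 = 2.017/2.8405 x 100 = 71.0%.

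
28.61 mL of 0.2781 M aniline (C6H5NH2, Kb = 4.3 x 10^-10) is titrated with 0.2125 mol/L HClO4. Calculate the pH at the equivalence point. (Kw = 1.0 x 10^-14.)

2.78

n(C6H5NH2) = 0.2781 x 0.02861 = 0.007956 mol; V(HClO4) at equivalence = 0.007956/0.2125 = 0.03744 L.
At equivalence the base is fully converted to C6H5NH3+; total volume = 0.06605 L, so [C6H5NH3+] = 0.007956/0.06605 = 0.1205 M.
Ka(C6H5NH3+) = Kw/Kb = 1.0e-14 / 4.3 x 10^-10 = 2.33e-5.
[H^+] = sqrt(Ka x [C6H5NH3+]) = sqrt(2.33e-5 x 0.1205) = 0.00167 M.
pH = -log(0.00167) = 2.78.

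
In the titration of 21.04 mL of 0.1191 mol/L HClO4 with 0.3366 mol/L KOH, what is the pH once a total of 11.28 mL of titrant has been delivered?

n(acid) = 0.1191 x 0.02104 = 0.002506 mol; n(KOH) added = 0.3366 x 0.01128 = 0.003797 mol.
Base is in excess by 0.003797 - 0.002506 = 0.001291 mol in a total volume of 0.03232 L.
[OH^-] = 0.001291/0.03232 = 0.03994 M, so pOH = 1.40 and pH = 14.00 - 1.40 = 12.60.

12.60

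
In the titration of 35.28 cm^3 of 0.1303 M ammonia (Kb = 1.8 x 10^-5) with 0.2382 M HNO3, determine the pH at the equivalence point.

5.16

n(NH3) = 0.1303 x 0.03528 = 0.004597 mol; V(HNO3) at equivalence = 0.004597/0.2382 = 0.01930 L.
At equivalence the base is fully converted to NH4+; total volume = 0.05458 L, so [NH4+] = 0.004597/0.05458 = 0.08423 M.
Ka(NH4+) = Kw/Kb = 1.0e-14 / 1.8 x 10^-5 = 5.56e-10.
[H^+] = sqrt(Ka x [NH4+]) = sqrt(5.56e-10 x 0.08423) = 6.84e-6 M.
pH = -log(6.84e-6) = 5.16.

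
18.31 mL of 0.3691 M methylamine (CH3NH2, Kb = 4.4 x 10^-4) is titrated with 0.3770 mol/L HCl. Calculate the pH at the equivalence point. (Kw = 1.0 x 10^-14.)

5.69

n(CH3NH2) = 0.3691 x 0.01831 = 0.006758 mol; V(HCl) at equivalence = 0.006758/0.3770 = 0.01793 L.
At equivalence the base is fully converted to CH3NH3+; total volume = 0.03624 L, so [CH3NH3+] = 0.006758/0.03624 = 0.1865 M.
Ka(CH3NH3+) = Kw/Kb = 1.0e-14 / 4.4 x 10^-4 = 2.27e-11.
[H^+] = sqrt(Ka x [CH3NH3+]) = sqrt(2.27e-11 x 0.1865) = 2.06e-6 M.
pH = -log(2.06e-6) = 5.69.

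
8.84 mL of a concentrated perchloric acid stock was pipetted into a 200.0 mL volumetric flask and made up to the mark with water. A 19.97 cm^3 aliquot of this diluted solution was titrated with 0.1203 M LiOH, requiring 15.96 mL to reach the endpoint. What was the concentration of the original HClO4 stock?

n(LiOH) = 0.1203 x 0.01596 = 0.001920 mol.
n(HClO4) in the aliquot = 0.001920 mol.
[diluted HClO4] = 0.001920 / 0.01997 = 0.09614 M.
Dilution factor = 200.0/8.840 = 22.62, so [stock] = 0.09614 x 22.62 = 2.18 M.

2.18 M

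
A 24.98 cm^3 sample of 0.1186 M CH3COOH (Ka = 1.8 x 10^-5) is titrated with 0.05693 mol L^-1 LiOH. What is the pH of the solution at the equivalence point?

n(CH3COOH) = 0.1186 x 0.02498 = 0.002963 mol; V(LiOH) at equivalence = 0.002963/0.05693 = 0.05204 L.
At equivalence all the acid is converted to CH3COO-; total volume = 0.02498 + 0.05204 = 0.07702 L, so [CH3COO-] = 0.002963/0.07702 = 0.03847 M.
Kb = Kw/Ka = 1.0e-14 / 1.8 x 10^-5 = 5.56e-10.
[OH^-] = sqrt(Kb x [CH3COO-]) = sqrt(5.56e-10 x 0.03847) = 4.62e-6 M.
pOH = 5.34, so pH = 14.00 - 5.34 = 8.66.

8.66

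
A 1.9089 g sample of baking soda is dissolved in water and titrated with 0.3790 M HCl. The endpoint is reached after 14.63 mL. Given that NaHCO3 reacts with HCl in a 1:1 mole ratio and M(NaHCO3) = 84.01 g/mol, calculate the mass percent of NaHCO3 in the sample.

24.4%

n(HCl) = 0.3790 x 0.01463 = 0.005545 mol.
n(NaHCO3) = 0.005545 / 1 = 0.005545 mol.
mass of NaHCO3 = 0.005545 x 84.01 = 0.4658 g.
% purity = 0.4658 / 1.9089 x 100 = 24.4%.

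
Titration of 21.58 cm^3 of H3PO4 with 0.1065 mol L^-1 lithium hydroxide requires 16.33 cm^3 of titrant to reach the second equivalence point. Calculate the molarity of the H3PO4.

n(LiOH) = 0.1065 x 0.01633 = 0.001739 mol.
At the second equivalence point, 2 mol OH^- react per mol H3PO4, so n(H3PO4) = 0.001739 / 2 = 0.0008696 mol.
[H3PO4] = 0.0008696 / 0.02158 L = 0.0403 M.

0.0403 M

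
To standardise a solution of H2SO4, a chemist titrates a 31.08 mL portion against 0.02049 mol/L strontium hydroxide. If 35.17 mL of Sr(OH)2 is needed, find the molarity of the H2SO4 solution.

n(Sr(OH)2) delivered = 0.02049 x 0.03517 = 0.0007206 mol.
For a 1:1 reaction, n(H2SO4) = 0.0007206 mol.
[H2SO4] = 0.0007206 mol / 0.03108 L = 0.0232 M.

0.0232 M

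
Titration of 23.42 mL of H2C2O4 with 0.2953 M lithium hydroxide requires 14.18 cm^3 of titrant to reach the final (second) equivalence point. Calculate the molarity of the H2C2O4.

0.0894 M

n(LiOH) = 0.2953 x 0.01418 = 0.004187 mol.
At the final (second) equivalence point, 2 mol OH^- react per mol H2C2O4, so n(H2C2O4) = 0.004187 / 2 = 0.002094 mol.
[H2C2O4] = 0.002094 / 0.02342 L = 0.0894 M.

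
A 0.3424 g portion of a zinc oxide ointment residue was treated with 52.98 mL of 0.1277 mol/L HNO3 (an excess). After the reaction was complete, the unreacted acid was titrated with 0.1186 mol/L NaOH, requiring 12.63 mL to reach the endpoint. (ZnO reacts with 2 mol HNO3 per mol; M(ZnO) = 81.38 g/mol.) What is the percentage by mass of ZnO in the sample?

62.6%

Total n(HNO3) added = 0.1277 x 0.05298 = 0.006766 mol.
n(NaOH) used = 0.1186 x 0.01263 = 0.001498 mol, which equals the excess n(HNO3).
So n(HNO3) consumed by the sample = 0.006766 - 0.001498 = 0.005268 mol.
n(ZnO) = 0.005268 / 2 = 0.002634 mol.
mass ZnO = 0.002634 x 81.38 = 0.2143 g, so %ZnO = 0.2143/0.3424 x 100 = 62.6%.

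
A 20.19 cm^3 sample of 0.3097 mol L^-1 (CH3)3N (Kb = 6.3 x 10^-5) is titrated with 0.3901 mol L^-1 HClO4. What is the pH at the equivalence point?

5.28

n((CH3)3N) = 0.3097 x 0.02019 = 0.006253 mol; V(HClO4) at equivalence = 0.006253/0.3901 = 0.01603 L.
At equivalence the base is fully converted to (CH3)3NH+; total volume = 0.03622 L, so [(CH3)3NH+] = 0.006253/0.03622 = 0.1726 M.
Ka((CH3)3NH+) = Kw/Kb = 1.0e-14 / 6.3 x 10^-5 = 1.59e-10.
[H^+] = sqrt(Ka x [(CH3)3NH+]) = sqrt(1.59e-10 x 0.1726) = 5.23e-6 M.
pH = -log(5.23e-6) = 5.28.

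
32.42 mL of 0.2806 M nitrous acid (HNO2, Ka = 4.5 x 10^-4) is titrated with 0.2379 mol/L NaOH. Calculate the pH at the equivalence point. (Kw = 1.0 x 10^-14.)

n(HNO2) = 0.2806 x 0.03242 = 0.009097 mol; V(NaOH) at equivalence = 0.009097/0.2379 = 0.03824 L.
At equivalence all the acid is converted to NO2-; total volume = 0.03242 + 0.03824 = 0.07066 L, so [NO2-] = 0.009097/0.07066 = 0.1287 M.
Kb = Kw/Ka = 1.0e-14 / 4.5 x 10^-4 = 2.22e-11.
[OH^-] = sqrt(Kb x [NO2-]) = sqrt(2.22e-11 x 0.1287) = 1.69e-6 M.
pOH = 5.77, so pH = 14.00 - 5.77 = 8.23.

8.23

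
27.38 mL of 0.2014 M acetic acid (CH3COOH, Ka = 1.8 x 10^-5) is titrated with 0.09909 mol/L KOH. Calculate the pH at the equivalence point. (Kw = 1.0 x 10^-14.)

n(CH3COOH) = 0.2014 x 0.02738 = 0.005514 mol; V(KOH) at equivalence = 0.005514/0.09909 = 0.05565 L.
At equivalence all the acid is converted to CH3COO-; total volume = 0.02738 + 0.05565 = 0.08303 L, so [CH3COO-] = 0.005514/0.08303 = 0.06641 M.
Kb = Kw/Ka = 1.0e-14 / 1.8 x 10^-5 = 5.56e-10.
[OH^-] = sqrt(Kb x [CH3COO-]) = sqrt(5.56e-10 x 0.06641) = 6.07e-6 M.
pOH = 5.22, so pH = 14.00 - 5.22 = 8.78.

8.78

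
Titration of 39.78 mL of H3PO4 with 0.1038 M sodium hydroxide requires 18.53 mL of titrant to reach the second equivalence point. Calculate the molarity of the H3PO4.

n(NaOH) = 0.1038 x 0.01853 = 0.001923 mol.
At the second equivalence point, 2 mol OH^- react per mol H3PO4, so n(H3PO4) = 0.001923 / 2 = 0.0009617 mol.
[H3PO4] = 0.0009617 / 0.03978 L = 0.0242 M.

0.0242 M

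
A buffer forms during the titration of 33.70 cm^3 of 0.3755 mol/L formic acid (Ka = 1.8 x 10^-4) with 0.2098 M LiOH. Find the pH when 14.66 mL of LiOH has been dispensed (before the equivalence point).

Initial n(HCOOH) = 0.3755 x 0.03370 = 0.01265 mol.
n(LiOH) added = 0.2098 x 0.01466 = 0.003076 mol, converting that many moles of HCOOH to HCOO-.
Remaining n(HCOOH) = 0.009579 mol; n(HCOO-) = 0.003076 mol.
By Henderson-Hasselbalch, pH = pKa + log([A^-]/[HA]) = 3.74 + log(0.003076/0.009579) = 3.74 + (-0.49) = 3.25.

3.25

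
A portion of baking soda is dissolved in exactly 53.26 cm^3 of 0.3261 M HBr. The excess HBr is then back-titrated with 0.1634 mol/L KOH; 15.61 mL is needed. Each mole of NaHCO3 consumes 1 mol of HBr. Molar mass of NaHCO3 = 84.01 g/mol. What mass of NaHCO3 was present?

Total n(HBr) added = 0.3261 x 0.05326 = 0.01737 mol.
n(KOH) used = 0.1634 x 0.01561 = 0.002551 mol, which equals the excess n(HBr).
So n(HBr) consumed by the sample = 0.01737 - 0.002551 = 0.01482 mol.
n(NaHCO3) = 0.01482 / 1 = 0.01482 mol.
mass = 0.01482 mol x 84.01 g/mol = 1.24 g.

1.24 g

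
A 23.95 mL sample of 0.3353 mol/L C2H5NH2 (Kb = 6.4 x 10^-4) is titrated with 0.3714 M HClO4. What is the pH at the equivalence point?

n(C2H5NH2) = 0.3353 x 0.02395 = 0.008030 mol; V(HClO4) at equivalence = 0.008030/0.3714 = 0.02162 L.
At equivalence the base is fully converted to C2H5NH3+; total volume = 0.04557 L, so [C2H5NH3+] = 0.008030/0.04557 = 0.1762 M.
Ka(C2H5NH3+) = Kw/Kb = 1.0e-14 / 6.4 x 10^-4 = 1.56e-11.
[H^+] = sqrt(Ka x [C2H5NH3+]) = sqrt(1.56e-11 x 0.1762) = 1.66e-6 M.
pH = -log(1.66e-6) = 5.78.

5.78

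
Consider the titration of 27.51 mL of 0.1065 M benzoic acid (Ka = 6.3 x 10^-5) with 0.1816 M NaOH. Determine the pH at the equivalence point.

n(C6H5COOH) = 0.1065 x 0.02751 = 0.002930 mol; V(NaOH) at equivalence = 0.002930/0.1816 = 0.01613 L.
At equivalence all the acid is converted to C6H5COO-; total volume = 0.02751 + 0.01613 = 0.04364 L, so [C6H5COO-] = 0.002930/0.04364 = 0.06713 M.
Kb = Kw/Ka = 1.0e-14 / 6.3 x 10^-5 = 1.59e-10.
[OH^-] = sqrt(Kb x [C6H5COO-]) = sqrt(1.59e-10 x 0.06713) = 3.26e-6 M.
pOH = 5.49, so pH = 14.00 - 5.49 = 8.51.

8.51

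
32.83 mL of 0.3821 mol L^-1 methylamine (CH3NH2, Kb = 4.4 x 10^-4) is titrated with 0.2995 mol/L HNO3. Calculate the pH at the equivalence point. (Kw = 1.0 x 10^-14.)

n(CH3NH2) = 0.3821 x 0.03283 = 0.01254 mol; V(HNO3) at equivalence = 0.01254/0.2995 = 0.04188 L.
At equivalence the base is fully converted to CH3NH3+; total volume = 0.07471 L, so [CH3NH3+] = 0.01254/0.07471 = 0.1679 M.
Ka(CH3NH3+) = Kw/Kb = 1.0e-14 / 4.4 x 10^-4 = 2.27e-11.
[H^+] = sqrt(Ka x [CH3NH3+]) = sqrt(2.27e-11 x 0.1679) = 1.95e-6 M.
pH = -log(1.95e-6) = 5.71.

5.71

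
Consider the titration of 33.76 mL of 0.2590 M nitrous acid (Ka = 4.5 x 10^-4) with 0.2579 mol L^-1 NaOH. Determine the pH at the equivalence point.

8.23

n(HNO2) = 0.2590 x 0.03376 = 0.008744 mol; V(NaOH) at equivalence = 0.008744/0.2579 = 0.03390 L.
At equivalence all the acid is converted to NO2-; total volume = 0.03376 + 0.03390 = 0.06766 L, so [NO2-] = 0.008744/0.06766 = 0.1292 M.
Kb = Kw/Ka = 1.0e-14 / 4.5 x 10^-4 = 2.22e-11.
[OH^-] = sqrt(Kb x [NO2-]) = sqrt(2.22e-11 x 0.1292) = 1.69e-6 M.
pOH = 5.77, so pH = 14.00 - 5.77 = 8.23.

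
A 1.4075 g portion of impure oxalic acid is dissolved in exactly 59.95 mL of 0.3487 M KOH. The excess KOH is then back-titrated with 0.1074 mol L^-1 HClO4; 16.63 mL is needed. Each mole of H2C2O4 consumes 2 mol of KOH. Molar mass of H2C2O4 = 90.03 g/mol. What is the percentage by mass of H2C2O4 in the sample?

Total n(KOH) added = 0.3487 x 0.05995 = 0.02090 mol.
n(HClO4) used = 0.1074 x 0.01663 = 0.001786 mol, which equals the excess n(KOH).
So n(KOH) consumed by the sample = 0.02090 - 0.001786 = 0.01912 mol.
n(H2C2O4) = 0.01912 / 2 = 0.009559 mol.
mass H2C2O4 = 0.009559 x 90.03 = 0.8606 g, so %H2C2O4 = 0.8606/1.4075 x 100 = 61.1%.

61.1%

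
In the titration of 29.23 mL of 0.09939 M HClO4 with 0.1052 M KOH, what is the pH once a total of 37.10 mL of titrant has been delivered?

12.18

n(acid) = 0.09939 x 0.02923 = 0.002905 mol; n(KOH) added = 0.1052 x 0.03710 = 0.003903 mol.
Base is in excess by 0.003903 - 0.002905 = 0.0009978 mol in a total volume of 0.06633 L.
[OH^-] = 0.0009978/0.06633 = 0.01504 M, so pOH = 1.82 and pH = 14.00 - 1.82 = 12.18.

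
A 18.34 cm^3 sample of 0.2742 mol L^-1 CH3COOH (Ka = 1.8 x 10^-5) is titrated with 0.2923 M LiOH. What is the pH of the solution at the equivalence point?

n(CH3COOH) = 0.2742 x 0.01834 = 0.005029 mol; V(LiOH) at equivalence = 0.005029/0.2923 = 0.01720 L.
At equivalence all the acid is converted to CH3COO-; total volume = 0.01834 + 0.01720 = 0.03554 L, so [CH3COO-] = 0.005029/0.03554 = 0.1415 M.
Kb = Kw/Ka = 1.0e-14 / 1.8 x 10^-5 = 5.56e-10.
[OH^-] = sqrt(Kb x [CH3COO-]) = sqrt(5.56e-10 x 0.1415) = 8.87e-6 M.
pOH = 5.05, so pH = 14.00 - 5.05 = 8.95.

8.95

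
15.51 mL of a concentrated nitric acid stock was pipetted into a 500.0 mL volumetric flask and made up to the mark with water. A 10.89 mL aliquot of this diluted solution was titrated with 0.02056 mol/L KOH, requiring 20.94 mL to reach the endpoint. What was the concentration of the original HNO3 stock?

1.27 M

n(KOH) = 0.02056 x 0.02094 = 0.0004305 mol.
n(HNO3) in the aliquot = 0.0004305 mol.
[diluted HNO3] = 0.0004305 / 0.01089 = 0.03953 M.
Dilution factor = 500.0/15.51 = 32.24, so [stock] = 0.03953 x 32.24 = 1.27 M.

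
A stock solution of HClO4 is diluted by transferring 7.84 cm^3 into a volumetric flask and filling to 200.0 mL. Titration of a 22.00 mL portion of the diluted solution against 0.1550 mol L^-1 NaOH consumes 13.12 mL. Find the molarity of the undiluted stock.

n(NaOH) = 0.1550 x 0.01312 = 0.002034 mol.
n(HClO4) in the aliquot = 0.002034 mol.
[diluted HClO4] = 0.002034 / 0.02200 = 0.09244 M.
Dilution factor = 200.0/7.840 = 25.51, so [stock] = 0.09244 x 25.51 = 2.36 M.

2.36 M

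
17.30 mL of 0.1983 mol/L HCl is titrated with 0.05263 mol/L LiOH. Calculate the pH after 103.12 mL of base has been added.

12.22

n(acid) = 0.1983 x 0.01730 = 0.003431 mol; n(LiOH) added = 0.05263 x 0.1031 = 0.005427 mol.
Base is in excess by 0.005427 - 0.003431 = 0.001997 mol in a total volume of 0.1204 L.
[OH^-] = 0.001997/0.1204 = 0.01658 M, so pOH = 1.78 and pH = 14.00 - 1.78 = 12.22.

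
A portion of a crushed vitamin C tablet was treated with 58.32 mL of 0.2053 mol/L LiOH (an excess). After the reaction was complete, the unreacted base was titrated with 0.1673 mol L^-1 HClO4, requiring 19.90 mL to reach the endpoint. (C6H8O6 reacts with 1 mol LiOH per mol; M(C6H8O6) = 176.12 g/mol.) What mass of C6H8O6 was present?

Total n(LiOH) added = 0.2053 x 0.05832 = 0.01197 mol.
n(HClO4) used = 0.1673 x 0.01990 = 0.003329 mol, which equals the excess n(LiOH).
So n(LiOH) consumed by the sample = 0.01197 - 0.003329 = 0.008644 mol.
n(C6H8O6) = 0.008644 / 1 = 0.008644 mol.
mass = 0.008644 mol x 176.12 g/mol = 1.52 g.

1.52 g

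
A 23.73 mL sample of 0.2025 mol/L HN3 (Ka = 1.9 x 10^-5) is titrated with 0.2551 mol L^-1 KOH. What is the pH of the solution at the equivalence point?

8.89

n(HN3) = 0.2025 x 0.02373 = 0.004805 mol; V(KOH) at equivalence = 0.004805/0.2551 = 0.01884 L.
At equivalence all the acid is converted to N3-; total volume = 0.02373 + 0.01884 = 0.04257 L, so [N3-] = 0.004805/0.04257 = 0.1129 M.
Kb = Kw/Ka = 1.0e-14 / 1.9 x 10^-5 = 5.26e-10.
[OH^-] = sqrt(Kb x [N3-]) = sqrt(5.26e-10 x 0.1129) = 7.71e-6 M.
pOH = 5.11, so pH = 14.00 - 5.11 = 8.89.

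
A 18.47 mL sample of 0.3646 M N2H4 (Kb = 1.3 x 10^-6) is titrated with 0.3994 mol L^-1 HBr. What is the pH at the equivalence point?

4.42

n(N2H4) = 0.3646 x 0.01847 = 0.006734 mol; V(HBr) at equivalence = 0.006734/0.3994 = 0.01686 L.
At equivalence the base is fully converted to N2H5+; total volume = 0.03533 L, so [N2H5+] = 0.006734/0.03533 = 0.1906 M.
Ka(N2H5+) = Kw/Kb = 1.0e-14 / 1.3 x 10^-6 = 7.69e-9.
[H^+] = sqrt(Ka x [N2H5+]) = sqrt(7.69e-9 x 0.1906) = 3.83e-5 M.
pH = -log(3.83e-5) = 4.42.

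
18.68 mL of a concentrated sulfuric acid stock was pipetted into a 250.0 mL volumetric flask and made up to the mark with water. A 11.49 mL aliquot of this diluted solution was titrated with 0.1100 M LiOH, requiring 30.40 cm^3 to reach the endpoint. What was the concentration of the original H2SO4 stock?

1.95 M

n(LiOH) = 0.1100 x 0.03040 = 0.003344 mol.
n(H2SO4) in the aliquot = 0.003344 x 1/2 = 0.001672 mol.
[diluted H2SO4] = 0.001672 / 0.01149 = 0.1455 M.
Dilution factor = 250.0/18.68 = 13.38, so [stock] = 0.1455 x 13.38 = 1.95 M.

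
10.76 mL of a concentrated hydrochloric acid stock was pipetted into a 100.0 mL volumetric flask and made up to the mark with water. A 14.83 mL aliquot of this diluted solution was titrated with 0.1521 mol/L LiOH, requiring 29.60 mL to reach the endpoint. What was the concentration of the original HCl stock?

n(LiOH) = 0.1521 x 0.02960 = 0.004502 mol.
n(HCl) in the aliquot = 0.004502 mol.
[diluted HCl] = 0.004502 / 0.01483 = 0.3036 M.
Dilution factor = 100.0/10.76 = 9.294, so [stock] = 0.3036 x 9.294 = 2.82 M.

2.82 M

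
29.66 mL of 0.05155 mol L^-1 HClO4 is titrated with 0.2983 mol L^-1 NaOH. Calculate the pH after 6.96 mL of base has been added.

12.17

n(acid) = 0.05155 x 0.02966 = 0.001529 mol; n(NaOH) added = 0.2983 x 0.006960 = 0.002076 mol.
Base is in excess by 0.002076 - 0.001529 = 0.0005472 mol in a total volume of 0.03662 L.
[OH^-] = 0.0005472/0.03662 = 0.01494 M, so pOH = 1.83 and pH = 14.00 - 1.83 = 12.17.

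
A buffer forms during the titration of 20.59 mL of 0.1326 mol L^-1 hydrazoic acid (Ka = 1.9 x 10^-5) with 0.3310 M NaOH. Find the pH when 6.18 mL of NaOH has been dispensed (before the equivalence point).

5.20

Initial n(HN3) = 0.1326 x 0.02059 = 0.002730 mol.
n(NaOH) added = 0.3310 x 0.006180 = 0.002046 mol, converting that many moles of HN3 to N3-.
Remaining n(HN3) = 0.0006847 mol; n(N3-) = 0.002046 mol.
By Henderson-Hasselbalch, pH = pKa + log([A^-]/[HA]) = 4.72 + log(0.002046/0.0006847) = 4.72 + (+0.48) = 5.20.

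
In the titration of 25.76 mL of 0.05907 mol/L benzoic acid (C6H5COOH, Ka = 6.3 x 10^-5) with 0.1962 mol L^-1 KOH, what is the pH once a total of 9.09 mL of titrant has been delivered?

n(acid) = 0.05907 x 0.02576 = 0.001522 mol; n(KOH) added = 0.1962 x 0.009090 = 0.001783 mol.
Base is in excess by 0.001783 - 0.001522 = 0.0002618 mol in a total volume of 0.03485 L.
[OH^-] = 0.0002618/0.03485 = 0.007513 M, so pOH = 2.12 and pH = 14.00 - 2.12 = 11.88.

11.88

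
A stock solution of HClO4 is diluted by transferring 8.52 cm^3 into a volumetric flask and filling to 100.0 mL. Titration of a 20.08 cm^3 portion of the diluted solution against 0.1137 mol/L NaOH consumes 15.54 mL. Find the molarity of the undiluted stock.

1.03 M

n(NaOH) = 0.1137 x 0.01554 = 0.001767 mol.
n(HClO4) in the aliquot = 0.001767 mol.
[diluted HClO4] = 0.001767 / 0.02008 = 0.08799 M.
Dilution factor = 100.0/8.520 = 11.74, so [stock] = 0.08799 x 11.74 = 1.03 M.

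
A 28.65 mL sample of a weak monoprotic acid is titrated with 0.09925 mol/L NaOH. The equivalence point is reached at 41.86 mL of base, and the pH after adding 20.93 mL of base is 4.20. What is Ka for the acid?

20.93 mL is half of the equivalence volume, so this is the half-equivalence point where [HA] = [A^-].
At half-equivalence pH = pKa, so pKa = 4.20.
Ka = 10^(-4.20) = 6.3 x 10^-5.

6.3 x 10^-5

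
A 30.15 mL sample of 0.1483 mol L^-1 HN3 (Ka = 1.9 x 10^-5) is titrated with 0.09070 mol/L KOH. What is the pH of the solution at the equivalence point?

n(HN3) = 0.1483 x 0.03015 = 0.004471 mol; V(KOH) at equivalence = 0.004471/0.09070 = 0.04930 L.
At equivalence all the acid is converted to N3-; total volume = 0.03015 + 0.04930 = 0.07945 L, so [N3-] = 0.004471/0.07945 = 0.05628 M.
Kb = Kw/Ka = 1.0e-14 / 1.9 x 10^-5 = 5.26e-10.
[OH^-] = sqrt(Kb x [N3-]) = sqrt(5.26e-10 x 0.05628) = 5.44e-6 M.
pOH = 5.26, so pH = 14.00 - 5.26 = 8.74.

8.74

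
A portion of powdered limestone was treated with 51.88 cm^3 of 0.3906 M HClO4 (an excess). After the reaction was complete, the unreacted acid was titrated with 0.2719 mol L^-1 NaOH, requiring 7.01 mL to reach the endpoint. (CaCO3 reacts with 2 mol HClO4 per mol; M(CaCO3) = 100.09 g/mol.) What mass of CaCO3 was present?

Total n(HClO4) added = 0.3906 x 0.05188 = 0.02026 mol.
n(NaOH) used = 0.2719 x 0.007010 = 0.001906 mol, which equals the excess n(HClO4).
So n(HClO4) consumed by the sample = 0.02026 - 0.001906 = 0.01836 mol.
n(CaCO3) = 0.01836 / 2 = 0.009179 mol.
mass = 0.009179 mol x 100.09 g/mol = 0.919 g.

0.919 g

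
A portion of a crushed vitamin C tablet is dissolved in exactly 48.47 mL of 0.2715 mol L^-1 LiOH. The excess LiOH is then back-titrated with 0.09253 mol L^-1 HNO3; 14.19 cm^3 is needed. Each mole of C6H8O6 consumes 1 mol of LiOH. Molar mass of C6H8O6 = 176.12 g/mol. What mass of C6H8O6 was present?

2.09 g

Total n(LiOH) added = 0.2715 x 0.04847 = 0.01316 mol.
n(HNO3) used = 0.09253 x 0.01419 = 0.001313 mol, which equals the excess n(LiOH).
So n(LiOH) consumed by the sample = 0.01316 - 0.001313 = 0.01185 mol.
n(C6H8O6) = 0.01185 / 1 = 0.01185 mol.
mass = 0.01185 mol x 176.12 g/mol = 2.09 g.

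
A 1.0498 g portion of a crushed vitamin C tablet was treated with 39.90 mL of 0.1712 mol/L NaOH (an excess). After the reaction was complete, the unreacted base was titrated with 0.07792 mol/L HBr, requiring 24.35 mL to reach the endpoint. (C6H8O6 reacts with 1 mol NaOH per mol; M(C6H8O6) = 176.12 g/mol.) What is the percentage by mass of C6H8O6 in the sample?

82.8%

Total n(NaOH) added = 0.1712 x 0.03990 = 0.006831 mol.
n(HBr) used = 0.07792 x 0.02435 = 0.001897 mol, which equals the excess n(NaOH).
So n(NaOH) consumed by the sample = 0.006831 - 0.001897 = 0.004934 mol.
n(C6H8O6) = 0.004934 / 1 = 0.004934 mol.
mass C6H8O6 = 0.004934 x 176.12 = 0.8689 g, so %C6H8O6 = 0.8689/1.0498 x 100 = 82.8%.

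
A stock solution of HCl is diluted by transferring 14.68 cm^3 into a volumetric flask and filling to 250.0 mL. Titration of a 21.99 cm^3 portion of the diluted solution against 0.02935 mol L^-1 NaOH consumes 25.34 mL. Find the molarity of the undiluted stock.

0.576 M

n(NaOH) = 0.02935 x 0.02534 = 0.0007437 mol.
n(HCl) in the aliquot = 0.0007437 mol.
[diluted HCl] = 0.0007437 / 0.02199 = 0.03382 M.
Dilution factor = 250.0/14.68 = 17.03, so [stock] = 0.03382 x 17.03 = 0.576 M.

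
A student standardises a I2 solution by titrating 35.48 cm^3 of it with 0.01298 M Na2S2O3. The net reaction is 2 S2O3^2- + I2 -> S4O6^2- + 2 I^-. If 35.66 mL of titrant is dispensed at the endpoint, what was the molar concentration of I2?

0.00652 M

n(Na2S2O3) = 0.01298 x 0.03566 = 0.0004629 mol.
From the balanced equation, 2 mol Na2S2O3 reacts with 1 mol I2, so n(I2) = 0.0004629 x 1/2 = 0.0002314 mol.
[I2] = 0.0002314 / 0.03548 L = 0.00652 M.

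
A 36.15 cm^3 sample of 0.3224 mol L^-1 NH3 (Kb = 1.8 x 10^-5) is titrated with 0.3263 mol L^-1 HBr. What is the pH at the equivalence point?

n(NH3) = 0.3224 x 0.03615 = 0.01165 mol; V(HBr) at equivalence = 0.01165/0.3263 = 0.03572 L.
At equivalence the base is fully converted to NH4+; total volume = 0.07187 L, so [NH4+] = 0.01165/0.07187 = 0.1622 M.
Ka(NH4+) = Kw/Kb = 1.0e-14 / 1.8 x 10^-5 = 5.56e-10.
[H^+] = sqrt(Ka x [NH4+]) = sqrt(5.56e-10 x 0.1622) = 9.49e-6 M.
pH = -log(9.49e-6) = 5.02.

5.02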